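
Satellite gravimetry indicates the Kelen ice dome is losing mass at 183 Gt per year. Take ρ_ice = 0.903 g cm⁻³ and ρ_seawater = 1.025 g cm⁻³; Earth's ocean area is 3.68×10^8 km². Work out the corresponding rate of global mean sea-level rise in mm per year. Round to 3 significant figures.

ρ_w = 1.025 g cm⁻³ = 1025 kg m⁻³. Annual water volume added = 183 Gt / ρ_w = 1.830×10^14 kg / 1025 kg m⁻³ = 1.785×10^11 m³.
Δh per year = 1.785×10^11 / 3.68×10^14 = 4.85×10^-4 m = 0.485 mm.

≈ 0.485 mm/yr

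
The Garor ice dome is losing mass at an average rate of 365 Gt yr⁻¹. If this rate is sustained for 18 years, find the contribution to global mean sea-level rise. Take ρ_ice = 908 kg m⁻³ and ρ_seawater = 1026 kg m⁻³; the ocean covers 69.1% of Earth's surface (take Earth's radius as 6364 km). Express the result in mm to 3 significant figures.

Total mass lost = 365 Gt/yr × 18 yr = 6570 Gt = 6.570×10^15 kg.
ρ_w = 1026 kg m⁻³, so water volume = 6.570×10^15 / 1026 = 6.404×10^12 m³.
Δh = 6.404×10^12 / 3.52×10^14 = 0.0182 m = 18.2 mm.

≈ 18.2 mm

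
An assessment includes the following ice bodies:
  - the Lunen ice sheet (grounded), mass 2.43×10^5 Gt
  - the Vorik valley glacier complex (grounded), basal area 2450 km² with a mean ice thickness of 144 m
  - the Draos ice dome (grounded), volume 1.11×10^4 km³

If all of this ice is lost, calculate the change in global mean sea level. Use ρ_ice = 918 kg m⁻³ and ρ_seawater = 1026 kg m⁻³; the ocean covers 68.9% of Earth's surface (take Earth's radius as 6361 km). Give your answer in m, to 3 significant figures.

Lunen: 2.43×10^5 Gt = 2.430×10^17 kg; dividing by ρ_w = 1026 kg m⁻³ gives 2.368×10^14 m³ of water.
Vorik: ice volume = 2450 km² × 144 m = 352.8 km³; 352.8 × (918/1026) = 315.7 km³ of water.
Draos: 1.11×10^4 km³ × (918/1026) = 9932 km³ of water.
Total added water ≈ 2.471×10^14 m³ over 3.50×10^14 m² → Δh = 0.705 m.

≈ 0.705 m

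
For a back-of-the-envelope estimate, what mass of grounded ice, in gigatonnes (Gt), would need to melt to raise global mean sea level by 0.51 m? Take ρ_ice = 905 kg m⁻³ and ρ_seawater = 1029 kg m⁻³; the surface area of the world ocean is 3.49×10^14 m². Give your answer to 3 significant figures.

≈ 1.83×10^5 Gt

Required water volume = Δh × A = 0.51 m × 3.49×10^14 m² = 1.780×10^14 m³.
ρ_w = 1029 kg m⁻³, so the mass of water = 1.780×10^14 m³ × 1029 kg m⁻³ = 1.832×10^17 kg = 1.83×10^5 Gt (and the same mass of ice, by conservation).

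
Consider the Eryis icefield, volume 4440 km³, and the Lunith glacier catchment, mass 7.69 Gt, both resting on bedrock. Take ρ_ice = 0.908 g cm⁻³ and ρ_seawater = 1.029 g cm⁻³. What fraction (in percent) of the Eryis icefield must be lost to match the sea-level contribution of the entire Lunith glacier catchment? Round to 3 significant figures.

≈ 0.191 %

Equal sea-level rise means equal mass of meltwater, i.e. equal mass of ice lost.
Ice mass of Lunith: 7.690×10^12 kg; ice mass of Eryis: 4.032×10^15 kg.
Fraction required = 7.690×10^12 / 4.032×10^15 = 1.91×10^-3 → 0.191 %.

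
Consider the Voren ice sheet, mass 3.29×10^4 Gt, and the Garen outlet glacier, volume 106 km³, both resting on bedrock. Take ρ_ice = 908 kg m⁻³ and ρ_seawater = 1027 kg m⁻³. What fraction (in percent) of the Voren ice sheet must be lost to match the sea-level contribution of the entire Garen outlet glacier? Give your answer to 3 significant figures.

≈ 0.293 %

Equal sea-level rise means equal mass of meltwater, i.e. equal mass of ice lost.
Ice mass of Garen: 9.625×10^13 kg; ice mass of Voren: 3.290×10^16 kg.
Fraction required = 9.625×10^13 / 3.290×10^16 = 2.93×10^-3 → 0.293 %.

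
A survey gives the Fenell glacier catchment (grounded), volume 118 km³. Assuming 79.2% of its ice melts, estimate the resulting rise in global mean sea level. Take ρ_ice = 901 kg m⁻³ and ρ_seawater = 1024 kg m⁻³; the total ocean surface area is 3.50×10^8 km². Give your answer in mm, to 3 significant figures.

≈ 0.235 mm

Fenell: 0.792 × 118 km³ × (901/1024) = 82.23 km³ of water.
Spread over 3.50×10^14 m² of ocean, Δh = 8.223×10^10 / 3.50×10^14 = 2.35×10^-4 m = 0.235 mm.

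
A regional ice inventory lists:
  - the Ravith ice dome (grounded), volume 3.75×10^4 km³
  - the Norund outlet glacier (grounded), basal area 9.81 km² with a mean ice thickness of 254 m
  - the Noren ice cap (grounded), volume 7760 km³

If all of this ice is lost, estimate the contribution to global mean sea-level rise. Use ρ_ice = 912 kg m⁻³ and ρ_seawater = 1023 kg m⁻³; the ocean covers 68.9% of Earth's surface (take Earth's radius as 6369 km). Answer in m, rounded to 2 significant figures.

≈ 0.11 m

Ravith: 3.75×10^4 km³ × (912/1023) = 3.343×10^4 km³ of water.
Norund: ice volume = 9.81 km² × 254 m = 2.492 km³; 2.492 × (912/1023) = 2.221 km³ of water.
Noren: 7760 km³ × (912/1023) = 6918 km³ of water.
Total added water ≈ 4.035×10^13 m³ over 3.51×10^14 m² → Δh = 0.115 m.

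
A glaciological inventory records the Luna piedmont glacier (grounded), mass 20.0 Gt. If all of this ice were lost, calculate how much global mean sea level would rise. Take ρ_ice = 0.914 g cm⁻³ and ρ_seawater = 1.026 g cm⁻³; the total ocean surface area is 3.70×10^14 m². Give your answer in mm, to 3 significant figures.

Luna: 20.0 Gt = 2.000×10^13 kg; dividing by ρ_w = 1.026 g cm⁻³ = 1026 kg m⁻³ gives 1.949×10^10 m³ of water.
Spread over 3.70×10^14 m² of ocean, Δh = 1.949×10^10 / 3.70×10^14 = 5.27×10^-5 m = 0.0527 mm.

≈ 0.0527 mm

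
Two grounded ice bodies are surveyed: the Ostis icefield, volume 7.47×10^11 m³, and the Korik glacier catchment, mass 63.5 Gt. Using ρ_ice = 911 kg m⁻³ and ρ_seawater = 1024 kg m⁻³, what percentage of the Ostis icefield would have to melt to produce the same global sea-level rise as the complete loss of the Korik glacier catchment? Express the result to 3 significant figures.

Equal sea-level rise means equal mass of meltwater, i.e. equal mass of ice lost.
Ice mass of Korik: 6.350×10^13 kg; ice mass of Ostis: 6.805×10^14 kg.
Fraction required = 6.350×10^13 / 6.805×10^14 = 0.0933 → 9.33 %.

≈ 9.33 %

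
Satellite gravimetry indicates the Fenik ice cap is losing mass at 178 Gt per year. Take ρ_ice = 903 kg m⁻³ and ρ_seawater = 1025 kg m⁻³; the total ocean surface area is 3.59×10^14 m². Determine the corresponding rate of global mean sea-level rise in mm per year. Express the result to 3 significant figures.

≈ 0.484 mm/yr

ρ_w = 1025 kg m⁻³. Annual water volume added = 178 Gt / ρ_w = 1.780×10^14 kg / 1025 kg m⁻³ = 1.737×10^11 m³.
Δh per year = 1.737×10^11 / 3.59×10^14 = 4.84×10^-4 m = 0.484 mm.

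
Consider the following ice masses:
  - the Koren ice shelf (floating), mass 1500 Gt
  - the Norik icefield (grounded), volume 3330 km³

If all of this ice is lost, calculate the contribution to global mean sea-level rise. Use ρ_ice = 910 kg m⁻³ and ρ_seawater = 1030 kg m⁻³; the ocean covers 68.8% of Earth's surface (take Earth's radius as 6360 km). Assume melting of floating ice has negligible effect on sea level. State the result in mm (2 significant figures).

The Koren ice shelf is floating and already displaces its own weight of water, so its melt adds essentially nothing to sea level.
Norik: 3330 km³ × (910/1030) = 2942 km³ of water.
Total added water ≈ 2.942×10^12 m³ over 3.50×10^14 m² → Δh = 8.41×10^-3 m = 8.4 mm.

≈ 8.4 mm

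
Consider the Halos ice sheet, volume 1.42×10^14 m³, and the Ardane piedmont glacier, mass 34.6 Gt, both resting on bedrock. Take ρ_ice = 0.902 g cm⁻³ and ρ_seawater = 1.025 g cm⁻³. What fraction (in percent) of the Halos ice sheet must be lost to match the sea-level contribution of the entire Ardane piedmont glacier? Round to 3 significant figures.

≈ 0.0270 %

Equal sea-level rise means equal mass of meltwater, i.e. equal mass of ice lost.
Ice mass of Ardane: 3.460×10^13 kg; ice mass of Halos: 1.281×10^17 kg.
Fraction required = 3.460×10^13 / 1.281×10^17 = 2.70×10^-4 → 0.0270 %.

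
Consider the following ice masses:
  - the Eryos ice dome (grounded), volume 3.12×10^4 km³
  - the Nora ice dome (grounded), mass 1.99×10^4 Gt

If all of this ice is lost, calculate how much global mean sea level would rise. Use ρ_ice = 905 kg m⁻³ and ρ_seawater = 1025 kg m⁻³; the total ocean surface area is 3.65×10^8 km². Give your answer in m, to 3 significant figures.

Eryos: 3.12×10^4 km³ × (905/1025) = 2.755×10^4 km³ of water.
Nora: 1.99×10^4 Gt = 1.990×10^16 kg; dividing by ρ_w = 1025 kg m⁻³ gives 1.941×10^13 m³ of water.
Total added water ≈ 4.696×10^13 m³ over 3.65×10^14 m² → Δh = 0.129 m.

≈ 0.129 m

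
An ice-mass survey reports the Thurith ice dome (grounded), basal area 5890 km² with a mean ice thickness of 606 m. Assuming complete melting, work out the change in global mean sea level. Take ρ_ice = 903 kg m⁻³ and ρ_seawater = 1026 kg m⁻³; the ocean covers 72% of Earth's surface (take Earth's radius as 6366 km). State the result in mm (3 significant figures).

Thurith: ice volume = 5890 km² × 606 m = 3569 km³; 3569 × (903/1026) = 3141 km³ of water.
Spread over 3.67×10^14 m² of ocean, Δh = 3.141×10^12 / 3.67×10^14 = 8.57×10^-3 m = 8.57 mm.

≈ 8.57 mm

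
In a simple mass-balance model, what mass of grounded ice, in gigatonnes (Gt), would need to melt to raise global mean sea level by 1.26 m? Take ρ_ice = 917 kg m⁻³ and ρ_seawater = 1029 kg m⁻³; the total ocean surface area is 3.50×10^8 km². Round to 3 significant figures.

≈ 4.54×10^5 Gt

Required water volume = Δh × A = 1.26 m × 3.50×10^14 m² = 4.410×10^14 m³.
ρ_w = 1029 kg m⁻³, so the mass of water = 4.410×10^14 m³ × 1029 kg m⁻³ = 4.538×10^17 kg = 4.54×10^5 Gt (and the same mass of ice, by conservation).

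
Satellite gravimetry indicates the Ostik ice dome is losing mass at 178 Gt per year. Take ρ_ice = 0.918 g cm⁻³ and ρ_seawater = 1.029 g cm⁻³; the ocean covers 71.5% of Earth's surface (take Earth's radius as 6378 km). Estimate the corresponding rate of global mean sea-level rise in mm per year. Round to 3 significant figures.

≈ 0.473 mm/yr

ρ_w = 1.029 g cm⁻³ = 1029 kg m⁻³. Annual water volume added = 178 Gt / ρ_w = 1.780×10^14 kg / 1029 kg m⁻³ = 1.730×10^11 m³.
Δh per year = 1.730×10^11 / 3.65×10^14 = 4.73×10^-4 m = 0.473 mm.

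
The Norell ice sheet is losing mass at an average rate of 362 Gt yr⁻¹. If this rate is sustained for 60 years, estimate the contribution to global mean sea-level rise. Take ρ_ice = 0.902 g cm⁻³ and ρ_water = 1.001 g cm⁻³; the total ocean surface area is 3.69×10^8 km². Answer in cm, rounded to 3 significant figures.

≈ 5.88 cm

Total mass lost = 362 Gt/yr × 60 yr = 2.172×10^4 Gt = 2.172×10^16 kg.
ρ_w = 1.001 g cm⁻³ = 1001 kg m⁻³, so water volume = 2.172×10^16 / 1001 = 2.170×10^13 m³.
Δh = 2.170×10^13 / 3.69×10^14 = 0.0588 m = 5.88 cm.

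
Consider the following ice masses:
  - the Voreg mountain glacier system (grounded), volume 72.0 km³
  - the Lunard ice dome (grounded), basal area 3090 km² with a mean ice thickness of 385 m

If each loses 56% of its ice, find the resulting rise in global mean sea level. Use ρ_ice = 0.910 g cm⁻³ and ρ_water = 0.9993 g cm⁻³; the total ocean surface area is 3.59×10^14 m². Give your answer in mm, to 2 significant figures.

≈ 1.8 mm

Voreg: 0.56 × 72.0 km³ × (910/999.3) = 36.72 km³ of water.
Lunard: ice volume = 3090 km² × 385 m = 1190 km³; 0.56 × 1190 × (910/999.3) = 606.7 km³ of water.
Total added water ≈ 6.434×10^11 m³ over 3.59×10^14 m² → Δh = 1.79×10^-3 m = 1.8 mm.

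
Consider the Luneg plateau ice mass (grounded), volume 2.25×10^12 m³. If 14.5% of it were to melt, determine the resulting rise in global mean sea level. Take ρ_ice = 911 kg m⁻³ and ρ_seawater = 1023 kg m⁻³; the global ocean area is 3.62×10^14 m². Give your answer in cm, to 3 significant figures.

≈ 0.0803 cm

Luneg: 0.145 × 2.25×10^12 m³ × (911/1023) = 2.905×10^11 m³ of water.
Spread over 3.62×10^14 m² of ocean, Δh = 2.905×10^11 / 3.62×10^14 = 8.03×10^-4 m = 0.0803 cm.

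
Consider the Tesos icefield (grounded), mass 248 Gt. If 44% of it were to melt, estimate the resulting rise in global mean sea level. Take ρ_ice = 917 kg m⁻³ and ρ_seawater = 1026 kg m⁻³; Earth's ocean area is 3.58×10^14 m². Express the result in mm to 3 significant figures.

≈ 0.297 mm

Tesos: 0.44 × 248 Gt = 1.091×10^14 kg; dividing by ρ_w = 1026 kg m⁻³ gives 1.064×10^11 m³ of water.
Spread over 3.58×10^14 m² of ocean, Δh = 1.064×10^11 / 3.58×10^14 = 2.97×10^-4 m = 0.297 mm.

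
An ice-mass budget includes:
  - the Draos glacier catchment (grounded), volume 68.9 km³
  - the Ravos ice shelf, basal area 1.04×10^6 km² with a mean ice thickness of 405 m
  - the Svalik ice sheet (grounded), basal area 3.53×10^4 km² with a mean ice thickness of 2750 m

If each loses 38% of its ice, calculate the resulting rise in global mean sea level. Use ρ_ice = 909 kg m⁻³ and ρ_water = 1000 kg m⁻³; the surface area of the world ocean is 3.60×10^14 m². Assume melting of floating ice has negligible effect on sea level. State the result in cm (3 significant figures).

Draos: 0.38 × 68.9 km³ × (909/1000) = 23.80 km³ of water.
The Ravos ice shelf is floating and already displaces its own weight of water, so its melt adds essentially nothing to sea level.
Svalik: ice volume = 3.53×10^4 km² × 2750 m = 9.708×10^4 km³; 0.38 × 9.708×10^4 × (909/1000) = 3.353×10^4 km³ of water.
Total added water ≈ 3.356×10^13 m³ over 3.60×10^14 m² → Δh = 0.0932 m = 9.32 cm.

≈ 9.32 cm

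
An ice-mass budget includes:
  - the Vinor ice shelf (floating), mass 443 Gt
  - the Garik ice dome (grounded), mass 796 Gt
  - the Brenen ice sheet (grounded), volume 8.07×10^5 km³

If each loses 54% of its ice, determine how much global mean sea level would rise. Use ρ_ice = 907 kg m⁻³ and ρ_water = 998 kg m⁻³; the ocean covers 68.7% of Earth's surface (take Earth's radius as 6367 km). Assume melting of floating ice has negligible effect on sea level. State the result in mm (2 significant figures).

The Vinor ice shelf is floating and already displaces its own weight of water, so its melt adds essentially nothing to sea level.
Garik: 0.54 × 796 Gt = 4.298×10^14 kg; dividing by ρ_w = 998 kg m⁻³ gives 4.307×10^11 m³ of water.
Brenen: 0.54 × 8.07×10^5 km³ × (907/998) = 3.960×10^5 km³ of water.
Total added water ≈ 3.965×10^14 m³ over 3.50×10^14 m² → Δh = 1.13 m = 1100 mm.

≈ 1100 mm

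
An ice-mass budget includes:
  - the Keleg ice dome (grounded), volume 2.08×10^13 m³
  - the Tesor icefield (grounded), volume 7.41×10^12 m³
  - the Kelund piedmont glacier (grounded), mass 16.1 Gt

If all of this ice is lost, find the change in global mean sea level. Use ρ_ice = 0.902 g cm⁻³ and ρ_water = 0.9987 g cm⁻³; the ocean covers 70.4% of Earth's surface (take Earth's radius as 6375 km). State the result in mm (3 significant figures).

Keleg: 2.08×10^13 m³ × (902/998.7) = 1.879×10^13 m³ of water.
Tesor: 7.41×10^12 m³ × (902/998.7) = 6.693×10^12 m³ of water.
Kelund: 16.1 Gt = 1.610×10^13 kg; dividing by ρ_w = 0.9987 g cm⁻³ = 998.7 kg m⁻³ gives 1.612×10^10 m³ of water.
Total added water ≈ 2.549×10^13 m³ over 3.60×10^14 m² → Δh = 0.0709 m = 70.9 mm.

≈ 70.9 mm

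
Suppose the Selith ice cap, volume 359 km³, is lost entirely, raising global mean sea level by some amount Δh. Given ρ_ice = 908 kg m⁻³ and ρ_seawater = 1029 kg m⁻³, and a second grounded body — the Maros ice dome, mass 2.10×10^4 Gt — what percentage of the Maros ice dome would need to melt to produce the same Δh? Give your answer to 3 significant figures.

Equal sea-level rise means equal mass of meltwater, i.e. equal mass of ice lost.
Ice mass of Selith: 3.260×10^14 kg; ice mass of Maros: 2.100×10^16 kg.
Fraction required = 3.260×10^14 / 2.100×10^16 = 0.0155 → 1.55 %.

≈ 1.55 %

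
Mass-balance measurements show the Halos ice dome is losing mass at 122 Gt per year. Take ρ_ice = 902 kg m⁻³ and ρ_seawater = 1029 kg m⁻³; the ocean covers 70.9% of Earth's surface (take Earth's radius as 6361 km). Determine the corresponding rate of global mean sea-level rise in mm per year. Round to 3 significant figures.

≈ 0.329 mm/yr

ρ_w = 1029 kg m⁻³. Annual water volume added = 122 Gt / ρ_w = 1.220×10^14 kg / 1029 kg m⁻³ = 1.186×10^11 m³.
Δh per year = 1.186×10^11 / 3.61×10^14 = 3.29×10^-4 m = 0.329 mm.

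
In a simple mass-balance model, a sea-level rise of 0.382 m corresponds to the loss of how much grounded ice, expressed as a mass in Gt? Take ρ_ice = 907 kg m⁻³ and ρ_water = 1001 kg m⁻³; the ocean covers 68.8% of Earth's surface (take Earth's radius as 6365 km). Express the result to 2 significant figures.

≈ 1.3×10^5 Gt

Required water volume = Δh × A = 0.382 m × 3.50×10^14 m² = 1.338×10^14 m³.
ρ_w = 1001 kg m⁻³, so the mass of water = 1.338×10^14 m³ × 1001 kg m⁻³ = 1.339×10^17 kg = 1.3×10^5 Gt (and the same mass of ice, by conservation).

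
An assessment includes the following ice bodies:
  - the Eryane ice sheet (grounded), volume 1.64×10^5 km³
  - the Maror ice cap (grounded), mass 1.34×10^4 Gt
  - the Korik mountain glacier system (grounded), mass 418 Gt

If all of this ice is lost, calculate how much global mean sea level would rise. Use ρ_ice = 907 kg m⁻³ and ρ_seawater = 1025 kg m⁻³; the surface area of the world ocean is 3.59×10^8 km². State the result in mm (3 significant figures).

Eryane: 1.64×10^5 km³ × (907/1025) = 1.451×10^5 km³ of water.
Maror: 1.34×10^4 Gt = 1.340×10^16 kg; dividing by ρ_w = 1025 kg m⁻³ gives 1.307×10^13 m³ of water.
Korik: 418 Gt = 4.180×10^14 kg; dividing by ρ_w = 1025 kg m⁻³ gives 4.078×10^11 m³ of water.
Total added water ≈ 1.586×10^14 m³ over 3.59×10^14 m² → Δh = 0.442 m = 442 mm.

≈ 442 mm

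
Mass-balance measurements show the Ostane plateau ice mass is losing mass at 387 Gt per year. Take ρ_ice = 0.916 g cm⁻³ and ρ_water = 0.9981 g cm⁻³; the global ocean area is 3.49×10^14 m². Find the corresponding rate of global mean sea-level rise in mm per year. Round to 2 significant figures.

ρ_w = 0.9981 g cm⁻³ = 998.1 kg m⁻³. Annual water volume added = 387 Gt / ρ_w = 3.870×10^14 kg / 998.1 kg m⁻³ = 3.877×10^11 m³.
Δh per year = 3.877×10^11 / 3.49×10^14 = 1.11×10^-3 m = 1.1 mm.

≈ 1.1 mm/yr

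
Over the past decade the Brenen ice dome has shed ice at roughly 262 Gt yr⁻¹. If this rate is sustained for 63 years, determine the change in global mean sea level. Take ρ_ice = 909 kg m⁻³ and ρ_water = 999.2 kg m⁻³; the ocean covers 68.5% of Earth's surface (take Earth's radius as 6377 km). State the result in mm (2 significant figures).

Total mass lost = 262 Gt/yr × 63 yr = 1.651×10^4 Gt = 1.651×10^16 kg.
ρ_w = 999.2 kg m⁻³, so water volume = 1.651×10^16 / 999.2 = 1.652×10^13 m³.
Δh = 1.652×10^13 / 3.50×10^14 = 0.0472 m = 47 mm.

≈ 47 mm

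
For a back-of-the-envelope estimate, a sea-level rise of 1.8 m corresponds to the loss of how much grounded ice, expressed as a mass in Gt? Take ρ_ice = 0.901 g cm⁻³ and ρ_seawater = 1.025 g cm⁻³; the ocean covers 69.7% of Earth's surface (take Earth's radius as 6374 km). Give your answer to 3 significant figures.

Required water volume = Δh × A = 1.8 m × 3.56×10^14 m² = 6.405×10^14 m³.
ρ_w = 1.025 g cm⁻³ = 1025 kg m⁻³, so the mass of water = 6.405×10^14 m³ × 1025 kg m⁻³ = 6.565×10^17 kg = 6.57×10^5 Gt (and the same mass of ice, by conservation).

≈ 6.57×10^5 Gt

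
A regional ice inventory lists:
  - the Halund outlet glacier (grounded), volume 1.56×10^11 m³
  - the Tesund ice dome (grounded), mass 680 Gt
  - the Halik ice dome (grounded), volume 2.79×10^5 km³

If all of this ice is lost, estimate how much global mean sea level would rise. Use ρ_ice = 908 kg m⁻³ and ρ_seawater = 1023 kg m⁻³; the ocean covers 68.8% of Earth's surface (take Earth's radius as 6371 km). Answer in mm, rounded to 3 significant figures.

≈ 708 mm

Halund: 1.56×10^11 m³ × (908/1023) = 1.385×10^11 m³ of water.
Tesund: 680 Gt = 6.800×10^14 kg; dividing by ρ_w = 1023 kg m⁻³ gives 6.647×10^11 m³ of water.
Halik: 2.79×10^5 km³ × (908/1023) = 2.476×10^5 km³ of water.
Total added water ≈ 2.484×10^14 m³ over 3.51×10^14 m² → Δh = 0.708 m = 708 mm.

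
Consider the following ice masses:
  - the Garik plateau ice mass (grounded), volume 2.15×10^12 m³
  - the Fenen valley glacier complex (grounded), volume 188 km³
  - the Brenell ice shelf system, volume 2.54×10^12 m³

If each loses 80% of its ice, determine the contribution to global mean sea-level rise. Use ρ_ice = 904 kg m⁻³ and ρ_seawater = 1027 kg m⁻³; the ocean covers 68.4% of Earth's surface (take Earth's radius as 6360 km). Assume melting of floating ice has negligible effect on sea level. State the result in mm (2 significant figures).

≈ 4.7 mm

Garik: 0.8 × 2.15×10^12 m³ × (904/1027) = 1.514×10^12 m³ of water.
Fenen: 0.8 × 188 km³ × (904/1027) = 132.4 km³ of water.
The Brenell ice shelf system is floating and already displaces its own weight of water, so its melt adds essentially nothing to sea level.
Total added water ≈ 1.646×10^12 m³ over 3.48×10^14 m² → Δh = 4.74×10^-3 m = 4.7 mm.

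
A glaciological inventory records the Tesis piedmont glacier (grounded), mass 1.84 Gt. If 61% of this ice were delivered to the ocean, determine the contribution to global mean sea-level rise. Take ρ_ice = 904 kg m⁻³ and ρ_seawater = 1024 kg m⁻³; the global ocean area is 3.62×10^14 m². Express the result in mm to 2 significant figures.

Tesis: 0.61 × 1.84 Gt = 1.122×10^12 kg; dividing by ρ_w = 1024 kg m⁻³ gives 1.096×10^9 m³ of water.
Spread over 3.62×10^14 m² of ocean, Δh = 1.096×10^9 / 3.62×10^14 = 3.03×10^-6 m = 3.0×10^-3 mm.

≈ 3.0×10^-3 mm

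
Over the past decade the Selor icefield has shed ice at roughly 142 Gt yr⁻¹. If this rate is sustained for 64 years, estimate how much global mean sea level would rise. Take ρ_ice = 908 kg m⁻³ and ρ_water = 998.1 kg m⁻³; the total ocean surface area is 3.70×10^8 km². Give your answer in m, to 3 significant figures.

Total mass lost = 142 Gt/yr × 64 yr = 9088 Gt = 9.088×10^15 kg.
ρ_w = 998.1 kg m⁻³, so water volume = 9.088×10^15 / 998.1 = 9.105×10^12 m³.
Δh = 9.105×10^12 / 3.70×10^14 = 0.0246 m.

≈ 0.0246 m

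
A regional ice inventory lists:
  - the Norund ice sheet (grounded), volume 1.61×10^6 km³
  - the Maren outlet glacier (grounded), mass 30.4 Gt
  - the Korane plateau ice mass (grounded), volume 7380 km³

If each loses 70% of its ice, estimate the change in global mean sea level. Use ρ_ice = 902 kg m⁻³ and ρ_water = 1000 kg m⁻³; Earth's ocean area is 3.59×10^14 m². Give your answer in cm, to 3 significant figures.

≈ 284 cm

Norund: 0.7 × 1.61×10^6 km³ × (902/1000) = 1.017×10^6 km³ of water.
Maren: 0.7 × 30.4 Gt = 2.128×10^13 kg; dividing by ρ_w = 1000 kg m⁻³ gives 2.128×10^10 m³ of water.
Korane: 0.7 × 7380 km³ × (902/1000) = 4660 km³ of water.
Total added water ≈ 1.021×10^15 m³ over 3.59×10^14 m² → Δh = 2.84 m = 284 cm.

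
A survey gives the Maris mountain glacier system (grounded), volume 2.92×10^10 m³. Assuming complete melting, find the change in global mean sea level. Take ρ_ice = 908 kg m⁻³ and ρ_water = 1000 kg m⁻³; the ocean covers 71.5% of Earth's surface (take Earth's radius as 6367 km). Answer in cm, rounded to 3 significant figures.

≈ 7.28×10^-3 cm

Maris: 2.92×10^10 m³ × (908/1000) = 2.651×10^10 m³ of water.
Spread over 3.64×10^14 m² of ocean, Δh = 2.651×10^10 / 3.64×10^14 = 7.28×10^-5 m = 7.28×10^-3 cm.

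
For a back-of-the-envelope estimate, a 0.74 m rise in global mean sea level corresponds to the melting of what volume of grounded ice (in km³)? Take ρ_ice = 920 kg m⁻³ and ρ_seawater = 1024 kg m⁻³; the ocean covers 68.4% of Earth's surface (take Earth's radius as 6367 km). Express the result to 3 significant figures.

≈ 2.87×10^5 km³

Required water volume = Δh × A = 0.74 m × 3.48×10^14 m² = 2.579×10^14 m³ = 2.579×10^5 km³.
Ice volume = water volume × ρ_w/ρ_ice = 2.579×10^5 × 1024/920 = 2.87×10^5 km³.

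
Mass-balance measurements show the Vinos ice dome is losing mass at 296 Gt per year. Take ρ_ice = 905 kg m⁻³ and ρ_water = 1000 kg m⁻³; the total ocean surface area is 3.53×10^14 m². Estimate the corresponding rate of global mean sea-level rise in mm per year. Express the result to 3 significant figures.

ρ_w = 1000 kg m⁻³. Annual water volume added = 296 Gt / ρ_w = 2.960×10^14 kg / 1000 kg m⁻³ = 2.960×10^11 m³.
Δh per year = 2.960×10^11 / 3.53×10^14 = 8.39×10^-4 m = 0.839 mm.

≈ 0.839 mm/yr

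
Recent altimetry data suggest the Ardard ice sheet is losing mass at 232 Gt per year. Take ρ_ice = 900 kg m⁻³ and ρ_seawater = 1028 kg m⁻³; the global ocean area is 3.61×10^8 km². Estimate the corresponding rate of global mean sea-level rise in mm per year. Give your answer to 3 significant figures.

ρ_w = 1028 kg m⁻³. Annual water volume added = 232 Gt / ρ_w = 2.320×10^14 kg / 1028 kg m⁻³ = 2.257×10^11 m³.
Δh per year = 2.257×10^11 / 3.61×10^14 = 6.25×10^-4 m = 0.625 mm.

≈ 0.625 mm/yr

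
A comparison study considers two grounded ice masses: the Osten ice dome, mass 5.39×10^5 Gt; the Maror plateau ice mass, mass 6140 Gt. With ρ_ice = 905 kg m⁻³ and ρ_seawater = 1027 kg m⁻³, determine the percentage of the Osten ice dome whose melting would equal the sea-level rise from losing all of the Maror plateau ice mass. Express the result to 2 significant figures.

Equal sea-level rise means equal mass of meltwater, i.e. equal mass of ice lost.
Ice mass of Maror: 6.140×10^15 kg; ice mass of Osten: 5.390×10^17 kg.
Fraction required = 6.140×10^15 / 5.390×10^17 = 0.0114 → 1.1 %.

≈ 1.1 %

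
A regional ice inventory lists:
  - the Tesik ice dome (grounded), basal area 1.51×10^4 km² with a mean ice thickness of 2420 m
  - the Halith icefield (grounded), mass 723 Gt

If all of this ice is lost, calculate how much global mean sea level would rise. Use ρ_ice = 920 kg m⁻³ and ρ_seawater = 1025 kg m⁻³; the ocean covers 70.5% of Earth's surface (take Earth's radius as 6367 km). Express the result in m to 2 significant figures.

≈ 0.093 m

Tesik: ice volume = 1.51×10^4 km² × 2420 m = 3.654×10^4 km³; 3.654×10^4 × (920/1025) = 3.280×10^4 km³ of water.
Halith: 723 Gt = 7.230×10^14 kg; dividing by ρ_w = 1025 kg m⁻³ gives 7.054×10^11 m³ of water.
Total added water ≈ 3.350×10^13 m³ over 3.59×10^14 m² → Δh = 0.0933 m.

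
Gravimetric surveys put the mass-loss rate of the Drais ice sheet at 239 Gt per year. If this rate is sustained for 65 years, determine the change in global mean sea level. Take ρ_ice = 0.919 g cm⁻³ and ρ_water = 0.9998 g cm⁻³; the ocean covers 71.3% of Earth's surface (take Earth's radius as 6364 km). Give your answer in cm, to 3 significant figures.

≈ 4.28 cm

Total mass lost = 239 Gt/yr × 65 yr = 1.554×10^4 Gt = 1.554×10^16 kg.
ρ_w = 0.9998 g cm⁻³ = 999.8 kg m⁻³, so water volume = 1.554×10^16 / 999.8 = 1.554×10^13 m³.
Δh = 1.554×10^13 / 3.63×10^14 = 0.0428 m = 4.28 cm.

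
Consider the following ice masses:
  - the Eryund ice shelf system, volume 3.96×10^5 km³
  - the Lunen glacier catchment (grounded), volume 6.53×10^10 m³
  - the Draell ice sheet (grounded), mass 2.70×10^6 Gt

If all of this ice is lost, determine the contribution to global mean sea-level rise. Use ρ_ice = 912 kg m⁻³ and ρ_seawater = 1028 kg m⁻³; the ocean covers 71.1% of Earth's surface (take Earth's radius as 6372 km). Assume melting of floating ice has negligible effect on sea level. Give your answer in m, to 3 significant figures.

≈ 7.24 m

The Eryund ice shelf system is floating and already displaces its own weight of water, so its melt adds essentially nothing to sea level.
Lunen: 6.53×10^10 m³ × (912/1028) = 5.793×10^10 m³ of water.
Draell: 2.70×10^6 Gt = 2.700×10^18 kg; dividing by ρ_w = 1028 kg m⁻³ gives 2.626×10^15 m³ of water.
Total added water ≈ 2.627×10^15 m³ over 3.63×10^14 m² → Δh = 7.24 m.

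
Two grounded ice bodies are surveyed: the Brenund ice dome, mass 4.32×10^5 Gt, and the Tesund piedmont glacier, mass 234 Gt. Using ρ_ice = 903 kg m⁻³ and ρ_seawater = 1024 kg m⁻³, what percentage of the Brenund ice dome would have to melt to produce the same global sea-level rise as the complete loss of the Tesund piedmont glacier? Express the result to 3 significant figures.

≈ 0.0542 %

Equal sea-level rise means equal mass of meltwater, i.e. equal mass of ice lost.
Ice mass of Tesund: 2.340×10^14 kg; ice mass of Brenund: 4.320×10^17 kg.
Fraction required = 2.340×10^14 / 4.320×10^17 = 5.42×10^-4 → 0.0542 %.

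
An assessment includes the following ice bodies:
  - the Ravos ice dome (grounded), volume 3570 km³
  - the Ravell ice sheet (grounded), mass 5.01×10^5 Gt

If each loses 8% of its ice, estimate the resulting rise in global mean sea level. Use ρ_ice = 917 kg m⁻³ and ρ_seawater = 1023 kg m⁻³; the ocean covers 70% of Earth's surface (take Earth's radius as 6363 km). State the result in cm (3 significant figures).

Ravos: 0.08 × 3570 km³ × (917/1023) = 256.0 km³ of water.
Ravell: 0.08 × 5.01×10^5 Gt = 4.008×10^16 kg; dividing by ρ_w = 1023 kg m⁻³ gives 3.918×10^13 m³ of water.
Total added water ≈ 3.943×10^13 m³ over 3.56×10^14 m² → Δh = 0.111 m = 11.1 cm.

≈ 11.1 cm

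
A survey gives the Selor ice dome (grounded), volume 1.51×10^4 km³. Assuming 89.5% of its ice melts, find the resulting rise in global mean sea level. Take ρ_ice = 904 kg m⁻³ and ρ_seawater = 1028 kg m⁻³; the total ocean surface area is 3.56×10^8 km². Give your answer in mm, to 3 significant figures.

≈ 33.4 mm

Selor: 0.895 × 1.51×10^4 km³ × (904/1028) = 1.188×10^4 km³ of water.
Spread over 3.56×10^14 m² of ocean, Δh = 1.188×10^13 / 3.56×10^14 = 0.0334 m = 33.4 mm.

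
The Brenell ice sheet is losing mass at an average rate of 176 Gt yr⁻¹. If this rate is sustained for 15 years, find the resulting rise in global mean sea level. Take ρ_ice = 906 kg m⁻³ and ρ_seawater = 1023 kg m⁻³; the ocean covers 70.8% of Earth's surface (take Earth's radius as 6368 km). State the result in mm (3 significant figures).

≈ 7.15 mm

Total mass lost = 176 Gt/yr × 15 yr = 2640 Gt = 2.640×10^15 kg.
ρ_w = 1023 kg m⁻³, so water volume = 2.640×10^15 / 1023 = 2.581×10^12 m³.
Δh = 2.581×10^12 / 3.61×10^14 = 7.15×10^-3 m = 7.15 mm.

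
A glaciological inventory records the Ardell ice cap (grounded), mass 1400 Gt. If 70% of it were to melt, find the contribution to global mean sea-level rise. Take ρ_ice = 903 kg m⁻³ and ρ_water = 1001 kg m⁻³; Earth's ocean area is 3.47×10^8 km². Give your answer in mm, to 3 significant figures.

≈ 2.82 mm

Ardell: 0.7 × 1400 Gt = 9.800×10^14 kg; dividing by ρ_w = 1001 kg m⁻³ gives 9.790×10^11 m³ of water.
Spread over 3.47×10^14 m² of ocean, Δh = 9.790×10^11 / 3.47×10^14 = 2.82×10^-3 m = 2.82 mm.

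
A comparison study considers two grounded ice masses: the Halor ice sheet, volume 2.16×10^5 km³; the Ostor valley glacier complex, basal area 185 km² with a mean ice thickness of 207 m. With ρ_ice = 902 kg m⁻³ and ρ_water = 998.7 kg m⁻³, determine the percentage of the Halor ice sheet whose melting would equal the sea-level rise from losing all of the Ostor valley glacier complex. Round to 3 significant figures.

Equal sea-level rise means equal mass of meltwater, i.e. equal mass of ice lost.
Ice mass of Ostor: 3.454×10^13 kg; ice mass of Halor: 1.948×10^17 kg.
Fraction required = 3.454×10^13 / 1.948×10^17 = 1.77×10^-4 → 0.0177 %.

≈ 0.0177 %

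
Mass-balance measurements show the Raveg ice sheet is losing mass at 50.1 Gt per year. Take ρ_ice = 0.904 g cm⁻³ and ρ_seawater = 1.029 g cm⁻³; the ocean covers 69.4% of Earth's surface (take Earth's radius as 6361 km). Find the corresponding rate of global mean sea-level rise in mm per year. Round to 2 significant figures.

≈ 0.14 mm/yr

ρ_w = 1.029 g cm⁻³ = 1029 kg m⁻³. Annual water volume added = 50.1 Gt / ρ_w = 5.010×10^13 kg / 1029 kg m⁻³ = 4.869×10^10 m³.
Δh per year = 4.869×10^10 / 3.53×10^14 = 1.38×10^-4 m = 0.14 mm.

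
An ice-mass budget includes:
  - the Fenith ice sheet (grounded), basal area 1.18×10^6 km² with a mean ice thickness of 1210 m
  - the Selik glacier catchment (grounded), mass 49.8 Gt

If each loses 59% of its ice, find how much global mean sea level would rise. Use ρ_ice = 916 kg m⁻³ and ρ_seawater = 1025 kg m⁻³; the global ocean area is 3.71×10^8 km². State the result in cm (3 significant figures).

≈ 203 cm

Fenith: ice volume = 1.18×10^6 km² × 1210 m = 1.428×10^6 km³; 0.59 × 1.428×10^6 × (916/1025) = 7.528×10^5 km³ of water.
Selik: 0.59 × 49.8 Gt = 2.938×10^13 kg; dividing by ρ_w = 1025 kg m⁻³ gives 2.867×10^10 m³ of water.
Total added water ≈ 7.528×10^14 m³ over 3.71×10^14 m² → Δh = 2.03 m = 203 cm.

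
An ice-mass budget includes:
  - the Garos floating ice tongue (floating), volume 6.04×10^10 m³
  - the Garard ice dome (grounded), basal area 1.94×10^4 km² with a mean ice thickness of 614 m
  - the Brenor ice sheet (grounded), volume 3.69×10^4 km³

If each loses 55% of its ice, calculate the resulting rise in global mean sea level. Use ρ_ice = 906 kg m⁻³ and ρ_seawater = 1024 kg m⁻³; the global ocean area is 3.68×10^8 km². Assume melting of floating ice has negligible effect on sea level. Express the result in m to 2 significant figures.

The Garos floating ice tongue is floating and already displaces its own weight of water, so its melt adds essentially nothing to sea level.
Garard: ice volume = 1.94×10^4 km² × 614 m = 1.191×10^4 km³; 0.55 × 1.191×10^4 × (906/1024) = 5796 km³ of water.
Brenor: 0.55 × 3.69×10^4 km³ × (906/1024) = 1.796×10^4 km³ of water.
Total added water ≈ 2.375×10^13 m³ over 3.68×10^14 m² → Δh = 0.0645 m.

≈ 0.065 m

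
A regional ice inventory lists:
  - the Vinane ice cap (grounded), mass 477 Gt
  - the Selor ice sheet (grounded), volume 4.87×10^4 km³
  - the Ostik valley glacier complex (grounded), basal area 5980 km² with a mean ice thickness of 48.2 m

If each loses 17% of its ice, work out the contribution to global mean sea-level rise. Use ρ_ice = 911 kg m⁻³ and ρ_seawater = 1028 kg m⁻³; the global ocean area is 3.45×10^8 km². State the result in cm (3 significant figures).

Vinane: 0.17 × 477 Gt = 8.109×10^13 kg; dividing by ρ_w = 1028 kg m⁻³ gives 7.888×10^10 m³ of water.
Selor: 0.17 × 4.87×10^4 km³ × (911/1028) = 7337 km³ of water.
Ostik: ice volume = 5980 km² × 48.2 m = 288.2 km³; 0.17 × 288.2 × (911/1028) = 43.42 km³ of water.
Total added water ≈ 7.459×10^12 m³ over 3.45×10^14 m² → Δh = 0.0216 m = 2.16 cm.

≈ 2.16 cm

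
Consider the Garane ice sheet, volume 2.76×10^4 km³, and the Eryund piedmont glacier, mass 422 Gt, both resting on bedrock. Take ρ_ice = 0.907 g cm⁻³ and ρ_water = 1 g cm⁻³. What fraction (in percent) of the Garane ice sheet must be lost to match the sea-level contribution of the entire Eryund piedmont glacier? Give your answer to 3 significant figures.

Equal sea-level rise means equal mass of meltwater, i.e. equal mass of ice lost.
Ice mass of Eryund: 4.220×10^14 kg; ice mass of Garane: 2.503×10^16 kg.
Fraction required = 4.220×10^14 / 2.503×10^16 = 0.0169 → 1.69 %.

≈ 1.69 %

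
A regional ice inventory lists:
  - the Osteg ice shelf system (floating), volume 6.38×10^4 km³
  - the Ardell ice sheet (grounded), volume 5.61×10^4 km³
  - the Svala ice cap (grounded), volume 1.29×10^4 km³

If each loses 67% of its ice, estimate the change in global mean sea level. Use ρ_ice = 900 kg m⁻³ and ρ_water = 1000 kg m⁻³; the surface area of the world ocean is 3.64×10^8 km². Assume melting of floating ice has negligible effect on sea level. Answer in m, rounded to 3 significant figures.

≈ 0.114 m

The Osteg ice shelf system is floating and already displaces its own weight of water, so its melt adds essentially nothing to sea level.
Ardell: 0.67 × 5.61×10^4 km³ × (900/1000) = 3.383×10^4 km³ of water.
Svala: 0.67 × 1.29×10^4 km³ × (900/1000) = 7779 km³ of water.
Total added water ≈ 4.161×10^13 m³ over 3.64×10^14 m² → Δh = 0.114 m.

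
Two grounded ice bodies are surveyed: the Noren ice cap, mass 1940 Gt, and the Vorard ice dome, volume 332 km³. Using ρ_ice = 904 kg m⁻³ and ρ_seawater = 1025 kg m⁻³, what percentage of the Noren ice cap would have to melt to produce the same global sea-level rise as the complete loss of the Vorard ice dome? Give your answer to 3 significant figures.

Equal sea-level rise means equal mass of meltwater, i.e. equal mass of ice lost.
Ice mass of Vorard: 3.001×10^14 kg; ice mass of Noren: 1.940×10^15 kg.
Fraction required = 3.001×10^14 / 1.940×10^15 = 0.155 → 15.5 %.

≈ 15.5 %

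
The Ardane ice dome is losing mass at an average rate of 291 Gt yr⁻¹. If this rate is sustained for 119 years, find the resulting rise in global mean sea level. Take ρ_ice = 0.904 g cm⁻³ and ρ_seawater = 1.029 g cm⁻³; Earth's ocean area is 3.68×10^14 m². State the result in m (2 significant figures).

≈ 0.091 m

Total mass lost = 291 Gt/yr × 119 yr = 3.463×10^4 Gt = 3.463×10^16 kg.
ρ_w = 1.029 g cm⁻³ = 1029 kg m⁻³, so water volume = 3.463×10^16 / 1029 = 3.365×10^13 m³.
Δh = 3.365×10^13 / 3.68×10^14 = 0.0914 m.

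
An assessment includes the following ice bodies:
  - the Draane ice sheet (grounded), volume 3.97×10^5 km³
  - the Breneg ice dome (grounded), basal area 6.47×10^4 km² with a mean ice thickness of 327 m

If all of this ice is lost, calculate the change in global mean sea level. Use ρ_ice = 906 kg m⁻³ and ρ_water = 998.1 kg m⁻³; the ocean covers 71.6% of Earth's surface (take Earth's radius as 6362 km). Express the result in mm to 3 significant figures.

Draane: 3.97×10^5 km³ × (906/998.1) = 3.604×10^5 km³ of water.
Breneg: ice volume = 6.47×10^4 km² × 327 m = 2.116×10^4 km³; 2.116×10^4 × (906/998.1) = 1.920×10^4 km³ of water.
Total added water ≈ 3.796×10^14 m³ over 3.64×10^14 m² → Δh = 1.04 m = 1040 mm.

≈ 1040 mm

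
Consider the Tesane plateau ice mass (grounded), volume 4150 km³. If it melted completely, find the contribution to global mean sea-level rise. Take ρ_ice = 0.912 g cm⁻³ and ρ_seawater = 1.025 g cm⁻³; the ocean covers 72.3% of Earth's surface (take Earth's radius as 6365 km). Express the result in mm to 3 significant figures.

Tesane: 4150 km³ × (912/1025) = 3692 km³ of water.
Spread over 3.68×10^14 m² of ocean, Δh = 3.692×10^12 / 3.68×10^14 = 0.0100 m = 10.0 mm.

≈ 10.0 mm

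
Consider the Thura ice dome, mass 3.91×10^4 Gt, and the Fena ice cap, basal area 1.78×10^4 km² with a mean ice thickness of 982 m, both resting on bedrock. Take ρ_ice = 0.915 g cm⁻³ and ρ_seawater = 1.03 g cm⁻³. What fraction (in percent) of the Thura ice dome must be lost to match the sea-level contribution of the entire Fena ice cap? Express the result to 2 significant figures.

≈ 41 %

Equal sea-level rise means equal mass of meltwater, i.e. equal mass of ice lost.
Ice mass of Fena: 1.599×10^16 kg; ice mass of Thura: 3.910×10^16 kg.
Fraction required = 1.599×10^16 / 3.910×10^16 = 0.409 → 41 %.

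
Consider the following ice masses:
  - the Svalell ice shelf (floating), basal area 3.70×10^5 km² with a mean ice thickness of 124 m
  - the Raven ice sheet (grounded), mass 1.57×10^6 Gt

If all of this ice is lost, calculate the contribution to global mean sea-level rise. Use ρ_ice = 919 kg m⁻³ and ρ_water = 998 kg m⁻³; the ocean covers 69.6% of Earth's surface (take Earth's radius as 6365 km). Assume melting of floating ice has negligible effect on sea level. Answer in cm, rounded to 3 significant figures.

≈ 444 cm

The Svalell ice shelf is floating and already displaces its own weight of water, so its melt adds essentially nothing to sea level.
Raven: 1.57×10^6 Gt = 1.570×10^18 kg; dividing by ρ_w = 998 kg m⁻³ gives 1.573×10^15 m³ of water.
Total added water ≈ 1.573×10^15 m³ over 3.54×10^14 m² → Δh = 4.44 m = 444 cm.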